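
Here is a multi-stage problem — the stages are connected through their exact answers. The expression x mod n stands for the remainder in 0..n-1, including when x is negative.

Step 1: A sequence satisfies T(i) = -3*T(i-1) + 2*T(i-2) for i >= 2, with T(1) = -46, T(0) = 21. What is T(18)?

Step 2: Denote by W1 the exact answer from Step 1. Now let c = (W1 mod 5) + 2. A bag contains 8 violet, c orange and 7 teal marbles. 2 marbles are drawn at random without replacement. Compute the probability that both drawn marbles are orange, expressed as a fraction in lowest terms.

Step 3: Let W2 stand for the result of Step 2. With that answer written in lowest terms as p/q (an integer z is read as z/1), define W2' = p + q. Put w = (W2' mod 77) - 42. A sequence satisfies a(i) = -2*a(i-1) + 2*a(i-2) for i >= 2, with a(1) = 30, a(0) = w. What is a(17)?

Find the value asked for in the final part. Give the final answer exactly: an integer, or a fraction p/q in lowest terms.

133389824

Step 1: T(2) = -3*(-46) + 2*(21) = 180; iterating: T(2)=180, T(3)=-632, T(4)=2256, T(5)=-8032, T(6)=28608, T(7)=-101888, T(8)=362880, T(9)=-1292416, T(10)=4603008, T(11)=-16393856, T(12)=58387584, T(13)=-207950464, T(14)=740626560, T(15)=-2637780608, T(16)=9394594944, T(17)=-33459346048, T(18)=119167228032; answer 119167228032
Step 2: W1 = 119167228032; c = 4; total draws C(19,2) = 171; favorable C(4,2) = 6; P = 2/57; answer 2/57
Step 3: W2 = 2/57; threaded value p + q = 59; w = 17; a(2) = -2*(30) + 2*(17) = -26; iterating: a(2)=-26, a(3)=112, a(4)=-276, a(5)=776, a(6)=-2104, a(7)=5760, a(8)=-15728, a(9)=42976, a(10)=-117408, a(11)=320768, a(12)=-876352, a(13)=2394240, a(14)=-6541184, a(15)=17870848, a(16)=-48824064, a(17)=133389824; answer 133389824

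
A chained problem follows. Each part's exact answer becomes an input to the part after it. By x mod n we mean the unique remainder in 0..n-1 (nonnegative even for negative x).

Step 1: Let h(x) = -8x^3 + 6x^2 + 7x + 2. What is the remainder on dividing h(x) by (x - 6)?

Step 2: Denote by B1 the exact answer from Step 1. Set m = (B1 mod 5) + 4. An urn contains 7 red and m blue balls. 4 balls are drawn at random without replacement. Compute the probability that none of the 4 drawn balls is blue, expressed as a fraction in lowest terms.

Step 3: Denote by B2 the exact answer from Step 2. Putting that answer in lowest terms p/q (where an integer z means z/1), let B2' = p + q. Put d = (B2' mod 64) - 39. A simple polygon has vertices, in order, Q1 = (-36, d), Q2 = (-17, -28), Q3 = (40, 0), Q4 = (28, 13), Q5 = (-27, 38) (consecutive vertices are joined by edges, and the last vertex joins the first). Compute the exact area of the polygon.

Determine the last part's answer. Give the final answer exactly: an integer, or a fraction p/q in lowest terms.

5601/2

Step 1: remainder = value at the root: -8*(6)^3 + 6*(6)^2 + 7*(6)^1 + 2 = (-1728) + (216) + (42) + (2) = -1468; answer -1468
Step 2: B1 = -1468; m = 6; total draws C(13,4) = 715; favorable C(7,4) = 35; P = 7/143; answer 7/143
Step 3: B2 = 7/143; threaded value p + q = 150; d = -17; cross terms: (-36*-28 - -17*-17)=719, (-17*0 - 40*-28)=1120, (40*13 - 28*0)=520, (28*38 - -27*13)=1415, (-27*-17 - -36*38)=1827; twice the area = |5601| = 5601; area = 5601/2; answer 5601/2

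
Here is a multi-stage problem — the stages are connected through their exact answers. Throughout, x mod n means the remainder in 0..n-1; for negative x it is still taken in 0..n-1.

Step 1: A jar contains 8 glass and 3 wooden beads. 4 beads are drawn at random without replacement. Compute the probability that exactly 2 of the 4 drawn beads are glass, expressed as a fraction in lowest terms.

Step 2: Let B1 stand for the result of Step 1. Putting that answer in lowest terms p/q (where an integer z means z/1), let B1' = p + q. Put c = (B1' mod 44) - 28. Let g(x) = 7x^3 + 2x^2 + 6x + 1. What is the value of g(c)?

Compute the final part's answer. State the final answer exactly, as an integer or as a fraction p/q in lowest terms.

Step 1: total draws C(11,4) = 330; favorable C(8,2)*C(3,2) = 84; P = 14/55; answer 14/55
Step 2: B1 = 14/55; threaded value p + q = 69; c = -3; 7*(-3)^3 + 2*(-3)^2 + 6*(-3)^1 + 1 = (-189) + (18) + (-18) + (1) = -188; answer -188

-188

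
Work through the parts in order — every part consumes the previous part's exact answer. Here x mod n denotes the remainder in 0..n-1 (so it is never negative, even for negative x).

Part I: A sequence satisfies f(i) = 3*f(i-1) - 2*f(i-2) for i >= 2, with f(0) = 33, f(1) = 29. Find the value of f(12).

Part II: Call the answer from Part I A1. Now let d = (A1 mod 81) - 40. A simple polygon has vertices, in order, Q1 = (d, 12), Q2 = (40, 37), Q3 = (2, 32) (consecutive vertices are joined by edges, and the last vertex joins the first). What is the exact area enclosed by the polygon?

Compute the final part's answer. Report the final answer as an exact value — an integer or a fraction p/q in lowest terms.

625/2

Part I: f(2) = 3*(29) - 2*(33) = 21; iterating: f(2)=21, f(3)=5, f(4)=-27, f(5)=-91, f(6)=-219, f(7)=-475, f(8)=-987, f(9)=-2011, f(10)=-4059, f(11)=-8155, f(12)=-16347; answer -16347
Part II: A1 = -16347; d = -25; cross terms: (-25*37 - 40*12)=-1405, (40*32 - 2*37)=1206, (2*12 - -25*32)=824; twice the area = |625| = 625; area = 625/2; answer 625/2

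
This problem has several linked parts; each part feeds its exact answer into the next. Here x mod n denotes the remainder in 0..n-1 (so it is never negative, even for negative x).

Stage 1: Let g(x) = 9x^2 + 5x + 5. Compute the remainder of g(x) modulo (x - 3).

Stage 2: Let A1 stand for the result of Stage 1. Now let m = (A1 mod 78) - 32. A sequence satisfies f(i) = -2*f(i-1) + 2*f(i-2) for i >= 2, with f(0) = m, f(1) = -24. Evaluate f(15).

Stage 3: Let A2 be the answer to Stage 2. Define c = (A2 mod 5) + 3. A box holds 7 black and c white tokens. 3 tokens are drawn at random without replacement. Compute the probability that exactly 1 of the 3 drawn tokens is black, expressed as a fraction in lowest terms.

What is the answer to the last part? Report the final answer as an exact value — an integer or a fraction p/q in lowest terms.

105/286

Stage 1: remainder = value at the root: 9*(3)^2 + 5*(3)^1 + 5 = (81) + (15) + (5) = 101; answer 101
Stage 2: A1 = 101; m = -9; f(2) = -2*(-24) + 2*(-9) = 30; iterating: f(2)=30, f(3)=-108, f(4)=276, f(5)=-768, f(6)=2088, f(7)=-5712, f(8)=15600, f(9)=-42624, f(10)=116448, f(11)=-318144, f(12)=869184, f(13)=-2374656, f(14)=6487680, f(15)=-17724672; answer -17724672
Stage 3: A2 = -17724672; c = 6; total draws C(13,3) = 286; favorable C(7,1)*C(6,2) = 105; P = 105/286; answer 105/286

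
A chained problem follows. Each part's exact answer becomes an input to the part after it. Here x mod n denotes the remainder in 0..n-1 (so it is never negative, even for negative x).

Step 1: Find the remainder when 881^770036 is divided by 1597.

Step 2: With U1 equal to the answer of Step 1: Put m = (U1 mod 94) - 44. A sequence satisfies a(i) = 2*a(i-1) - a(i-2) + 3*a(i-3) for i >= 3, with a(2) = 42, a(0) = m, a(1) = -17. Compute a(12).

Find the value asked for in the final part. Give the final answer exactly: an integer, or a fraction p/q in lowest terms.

57581

Step 1: squarings mod 1597: 881^1=881, 881^2=19, 881^4=361, 881^8=964, 881^16=1439, 881^32=1009, 881^64=792, 881^128=1240, 881^256=1286, 881^512=901, 881^1024=525, 881^2048=941, 881^4096=743, 881^8192=1084, 881^16384=1261, 881^32768=1106, 881^65536=1531, 881^131072=1162, 881^262144=779, 881^524288=1578; 881^770036 = 881^4 * 881^16 * 881^32 * 881^64 * 881^128 * 881^256 * 881^512 * 881^1024 * 881^2048 * 881^4096 * 881^8192 * 881^32768 * 881^65536 * 881^131072 * 881^524288 = 228 (mod 1597); answer 228
Step 2: U1 = 228; m = -4; a(3) = 2*(42) - 1*(-17) + 3*(-4) = 89; iterating: a(3)=89, a(4)=85, a(5)=207, a(6)=596, a(7)=1240, a(8)=2505, a(9)=5558, a(10)=12331, a(11)=26619, a(12)=57581; answer 57581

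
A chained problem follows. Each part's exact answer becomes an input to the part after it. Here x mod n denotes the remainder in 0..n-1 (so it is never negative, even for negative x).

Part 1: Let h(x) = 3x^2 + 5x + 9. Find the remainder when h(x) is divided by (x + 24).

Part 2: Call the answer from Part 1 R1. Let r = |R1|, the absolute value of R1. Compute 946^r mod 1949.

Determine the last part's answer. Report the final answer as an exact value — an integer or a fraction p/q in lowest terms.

Part 1: remainder = value at the root: 3*(-24)^2 + 5*(-24)^1 + 9 = (1728) + (-120) + (9) = 1617; answer 1617
Part 2: R1 = 1617; r = 1617; squarings mod 1949: 946^1=946, 946^2=325, 946^4=379, 946^8=1364, 946^16=1150, 946^32=1078, 946^64=480, 946^128=418, 946^256=1263, 946^512=887, 946^1024=1322; 946^1617 = 946^1 * 946^16 * 946^64 * 946^512 * 946^1024 = 1732 (mod 1949); answer 1732

1732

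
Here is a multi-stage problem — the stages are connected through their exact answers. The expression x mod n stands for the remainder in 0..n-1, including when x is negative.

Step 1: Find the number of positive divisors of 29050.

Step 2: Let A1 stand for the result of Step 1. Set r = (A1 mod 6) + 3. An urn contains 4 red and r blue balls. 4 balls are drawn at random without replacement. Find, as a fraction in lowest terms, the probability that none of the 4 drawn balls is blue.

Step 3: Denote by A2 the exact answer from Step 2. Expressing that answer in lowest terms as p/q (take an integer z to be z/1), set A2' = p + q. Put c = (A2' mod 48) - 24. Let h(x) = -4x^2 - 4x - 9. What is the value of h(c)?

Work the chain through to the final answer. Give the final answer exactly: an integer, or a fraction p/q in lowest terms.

Step 1: 29050 = 2 * 5^2 * 7 * 83; number of divisors = (1+1) * (2+1) * (1+1) * (1+1) = 24; answer 24
Step 2: A1 = 24; r = 3; total draws C(7,4) = 35; favorable C(4,4) = 1; P = 1/35; answer 1/35
Step 3: A2 = 1/35; threaded value p + q = 36; c = 12; -4*(12)^2 - 4*(12)^1 - 9 = (-576) + (-48) + (-9) = -633; answer -633

-633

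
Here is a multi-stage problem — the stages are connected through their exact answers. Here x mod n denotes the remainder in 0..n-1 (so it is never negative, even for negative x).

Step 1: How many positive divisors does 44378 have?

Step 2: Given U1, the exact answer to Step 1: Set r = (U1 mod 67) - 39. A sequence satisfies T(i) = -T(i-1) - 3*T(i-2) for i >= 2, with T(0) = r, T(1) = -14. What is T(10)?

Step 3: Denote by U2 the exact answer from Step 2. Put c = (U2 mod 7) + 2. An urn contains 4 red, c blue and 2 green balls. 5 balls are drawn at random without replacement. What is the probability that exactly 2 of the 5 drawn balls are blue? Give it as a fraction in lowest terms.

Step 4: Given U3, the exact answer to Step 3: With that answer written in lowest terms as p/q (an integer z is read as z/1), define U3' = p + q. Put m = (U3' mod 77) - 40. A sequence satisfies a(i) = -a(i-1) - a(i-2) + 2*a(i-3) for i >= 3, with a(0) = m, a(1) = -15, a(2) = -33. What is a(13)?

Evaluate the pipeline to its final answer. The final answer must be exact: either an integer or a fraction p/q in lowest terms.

-1473

Step 1: 44378 = 2 * 22189; number of divisors = (1+1) * (1+1) = 4; answer 4
Step 2: U1 = 4; r = -35; T(2) = -1*(-14) - 3*(-35) = 119; iterating: T(2)=119, T(3)=-77, T(4)=-280, T(5)=511, T(6)=329, T(7)=-1862, T(8)=875, T(9)=4711, T(10)=-7336; answer -7336
Step 3: U2 = -7336; c = 2; total draws C(8,5) = 56; favorable C(2,2)*C(6,3) = 20; P = 5/14; answer 5/14
Step 4: U3 = 5/14; threaded value p + q = 19; m = -21; a(3) = -1*(-33) - 1*(-15) + 2*(-21) = 6; iterating: a(3)=6, a(4)=-3, a(5)=-69, a(6)=84, a(7)=-21, a(8)=-201, a(9)=390, a(10)=-231, a(11)=-561, a(12)=1572, a(13)=-1473; answer -1473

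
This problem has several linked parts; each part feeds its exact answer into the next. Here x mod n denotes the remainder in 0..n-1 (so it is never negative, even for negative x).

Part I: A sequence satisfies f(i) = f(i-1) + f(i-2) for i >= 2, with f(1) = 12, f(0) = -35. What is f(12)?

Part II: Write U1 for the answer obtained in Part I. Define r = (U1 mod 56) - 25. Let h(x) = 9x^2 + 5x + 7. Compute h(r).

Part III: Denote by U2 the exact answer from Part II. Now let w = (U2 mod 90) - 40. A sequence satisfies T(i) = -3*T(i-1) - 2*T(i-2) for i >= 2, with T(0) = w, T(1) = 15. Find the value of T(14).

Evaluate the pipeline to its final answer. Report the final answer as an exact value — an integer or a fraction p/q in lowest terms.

-786351

Part I: f(2) = 1*(12) + 1*(-35) = -23; iterating: f(2)=-23, f(3)=-11, f(4)=-34, f(5)=-45, f(6)=-79, f(7)=-124, f(8)=-203, f(9)=-327, f(10)=-530, f(11)=-857, f(12)=-1387; answer -1387
Part II: U1 = -1387; r = -12; 9*(-12)^2 + 5*(-12)^1 + 7 = (1296) + (-60) + (7) = 1243; answer 1243
Part III: U2 = 1243; w = 33; T(2) = -3*(15) - 2*(33) = -111; iterating: T(2)=-111, T(3)=303, T(4)=-687, T(5)=1455, T(6)=-2991, T(7)=6063, T(8)=-12207, T(9)=24495, T(10)=-49071, T(11)=98223, T(12)=-196527, T(13)=393135, T(14)=-786351; answer -786351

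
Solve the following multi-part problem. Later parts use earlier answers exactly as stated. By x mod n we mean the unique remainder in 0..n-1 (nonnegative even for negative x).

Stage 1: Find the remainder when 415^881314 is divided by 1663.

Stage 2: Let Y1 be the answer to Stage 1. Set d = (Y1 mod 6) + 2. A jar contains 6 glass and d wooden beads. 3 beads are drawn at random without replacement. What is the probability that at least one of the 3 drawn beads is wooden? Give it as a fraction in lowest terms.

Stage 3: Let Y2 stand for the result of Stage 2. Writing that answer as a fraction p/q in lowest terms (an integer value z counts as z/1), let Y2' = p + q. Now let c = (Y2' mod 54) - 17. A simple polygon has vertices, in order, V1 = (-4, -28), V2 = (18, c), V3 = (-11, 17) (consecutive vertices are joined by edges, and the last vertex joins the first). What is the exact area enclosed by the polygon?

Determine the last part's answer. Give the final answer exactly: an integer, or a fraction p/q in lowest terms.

572

Stage 1: squarings mod 1663: 415^1=415, 415^2=936, 415^4=1358, 415^8=1560, 415^16=631, 415^32=704, 415^64=42, 415^128=101, 415^256=223, 415^512=1502, 415^1024=976, 415^2048=1340, 415^4096=1223, 415^8192=692, 415^16384=1583, 415^32768=1411, 415^65536=310, 415^131072=1309, 415^262144=591, 415^524288=51; 415^881314 = 415^2 * 415^32 * 415^128 * 415^512 * 415^4096 * 415^8192 * 415^16384 * 415^65536 * 415^262144 * 415^524288 = 86 (mod 1663); answer 86
Stage 2: Y1 = 86; d = 4; total draws C(10,3) = 120; complement C(6,3) = 20; favorable 120 - 20 = 100; P = 5/6; answer 5/6
Stage 3: Y2 = 5/6; threaded value p + q = 11; c = -6; cross terms: (-4*-6 - 18*-28)=528, (18*17 - -11*-6)=240, (-11*-28 - -4*17)=376; twice the area = |1144| = 1144; area = 572; answer 572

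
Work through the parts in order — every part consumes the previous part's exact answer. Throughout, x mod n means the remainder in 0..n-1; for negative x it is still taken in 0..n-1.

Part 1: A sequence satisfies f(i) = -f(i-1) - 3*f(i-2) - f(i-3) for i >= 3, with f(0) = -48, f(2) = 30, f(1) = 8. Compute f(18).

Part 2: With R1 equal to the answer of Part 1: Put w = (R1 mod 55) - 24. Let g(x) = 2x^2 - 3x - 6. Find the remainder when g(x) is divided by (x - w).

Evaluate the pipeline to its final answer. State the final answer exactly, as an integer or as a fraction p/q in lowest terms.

Part 1: f(3) = -1*(30) - 3*(8) - 1*(-48) = -6; iterating: f(3)=-6, f(4)=-92, f(5)=80, f(6)=202, f(7)=-350, f(8)=-336, f(9)=1184, f(10)=174, f(11)=-3390, f(12)=1684, f(13)=8312, f(14)=-9974, f(15)=-16646, f(16)=38256, f(17)=21656, f(18)=-119778; answer -119778
Part 2: R1 = -119778; w = -12; remainder = value at the root: 2*(-12)^2 - 3*(-12)^1 - 6 = (288) + (36) + (-6) = 318; answer 318

318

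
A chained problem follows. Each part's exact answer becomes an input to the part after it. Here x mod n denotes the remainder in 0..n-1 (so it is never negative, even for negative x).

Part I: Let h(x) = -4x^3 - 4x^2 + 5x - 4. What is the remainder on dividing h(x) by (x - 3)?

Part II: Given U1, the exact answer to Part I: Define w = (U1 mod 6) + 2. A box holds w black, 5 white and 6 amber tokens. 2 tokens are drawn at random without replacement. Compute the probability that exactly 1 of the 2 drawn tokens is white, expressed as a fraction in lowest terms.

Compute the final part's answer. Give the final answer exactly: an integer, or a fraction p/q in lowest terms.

65/153

Part I: remainder = value at the root: -4*(3)^3 - 4*(3)^2 + 5*(3)^1 - 4 = (-108) + (-36) + (15) + (-4) = -133; answer -133
Part II: U1 = -133; w = 7; total draws C(18,2) = 153; favorable C(5,1)*C(13,1) = 65; P = 65/153; answer 65/153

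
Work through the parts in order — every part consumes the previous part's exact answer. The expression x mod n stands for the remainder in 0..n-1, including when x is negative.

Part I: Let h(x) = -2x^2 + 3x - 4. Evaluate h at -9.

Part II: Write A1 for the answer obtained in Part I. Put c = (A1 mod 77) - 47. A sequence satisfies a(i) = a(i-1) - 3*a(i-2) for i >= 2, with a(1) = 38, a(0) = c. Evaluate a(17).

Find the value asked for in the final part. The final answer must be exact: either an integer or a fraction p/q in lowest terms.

Part I: -2*(-9)^2 + 3*(-9)^1 - 4 = (-162) + (-27) + (-4) = -193; answer -193
Part II: A1 = -193; c = -9; a(2) = 1*(38) - 3*(-9) = 65; iterating: a(2)=65, a(3)=-49, a(4)=-244, a(5)=-97, a(6)=635, a(7)=926, a(8)=-979, a(9)=-3757, a(10)=-820, a(11)=10451, a(12)=12911, a(13)=-18442, a(14)=-57175, a(15)=-1849, a(16)=169676, a(17)=175223; answer 175223

175223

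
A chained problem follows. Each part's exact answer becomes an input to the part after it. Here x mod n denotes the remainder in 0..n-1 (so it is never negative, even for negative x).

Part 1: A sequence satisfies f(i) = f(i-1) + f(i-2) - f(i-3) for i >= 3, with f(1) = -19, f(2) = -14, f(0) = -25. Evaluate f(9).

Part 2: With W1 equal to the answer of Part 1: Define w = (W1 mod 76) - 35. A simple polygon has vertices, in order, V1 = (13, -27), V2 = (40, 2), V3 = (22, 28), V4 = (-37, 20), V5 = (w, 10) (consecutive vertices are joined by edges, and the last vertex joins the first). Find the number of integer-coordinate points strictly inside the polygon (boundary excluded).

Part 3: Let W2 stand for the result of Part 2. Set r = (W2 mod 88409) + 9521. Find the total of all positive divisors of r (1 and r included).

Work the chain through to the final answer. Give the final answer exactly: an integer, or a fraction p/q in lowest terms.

Part 1: f(3) = 1*(-14) + 1*(-19) - 1*(-25) = -8; iterating: f(3)=-8, f(4)=-3, f(5)=3, f(6)=8, f(7)=14, f(8)=19, f(9)=25; answer 25
Part 2: W1 = 25; w = -10; cross terms: (13*2 - 40*-27)=1106, (40*28 - 22*2)=1076, (22*20 - -37*28)=1476, (-37*10 - -10*20)=-170, (-10*-27 - 13*10)=140; twice the area = |3628| = 3628; area = 1814; boundary points = 1 + 2 + 1 + 1 + 1 = 6; strictly interior points = area - boundary/2 + 1 = 1812; answer 1812
Part 3: W2 = 1812; r = 11333; 11333 = 7 * 1619; sigma = (1 + 7) * (1 + 1619) = 8 * 1620 = 12960; answer 12960

12960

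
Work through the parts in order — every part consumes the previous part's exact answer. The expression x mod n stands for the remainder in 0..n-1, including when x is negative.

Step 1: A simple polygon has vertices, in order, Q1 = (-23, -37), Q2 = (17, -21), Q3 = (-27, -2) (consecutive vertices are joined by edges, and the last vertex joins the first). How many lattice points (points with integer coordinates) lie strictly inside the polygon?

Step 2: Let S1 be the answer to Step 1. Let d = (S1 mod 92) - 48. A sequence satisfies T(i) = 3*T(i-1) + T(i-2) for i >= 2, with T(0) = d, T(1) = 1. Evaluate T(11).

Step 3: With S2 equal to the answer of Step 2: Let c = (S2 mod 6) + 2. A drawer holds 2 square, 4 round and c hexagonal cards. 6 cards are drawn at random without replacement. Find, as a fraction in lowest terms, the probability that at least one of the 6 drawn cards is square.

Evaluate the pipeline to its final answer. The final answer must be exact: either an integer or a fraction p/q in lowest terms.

11/12

Step 1: cross terms: (-23*-21 - 17*-37)=1112, (17*-2 - -27*-21)=-601, (-27*-37 - -23*-2)=953; twice the area = |1464| = 1464; area = 732; boundary points = 8 + 1 + 1 = 10; strictly interior points = area - boundary/2 + 1 = 728; answer 728
Step 2: S1 = 728; d = 36; T(2) = 3*(1) + 1*(36) = 39; iterating: T(2)=39, T(3)=118, T(4)=393, T(5)=1297, T(6)=4284, T(7)=14149, T(8)=46731, T(9)=154342, T(10)=509757, T(11)=1683613; answer 1683613
Step 3: S2 = 1683613; c = 3; total draws C(9,6) = 84; complement C(7,6) = 7; favorable 84 - 7 = 77; P = 11/12; answer 11/12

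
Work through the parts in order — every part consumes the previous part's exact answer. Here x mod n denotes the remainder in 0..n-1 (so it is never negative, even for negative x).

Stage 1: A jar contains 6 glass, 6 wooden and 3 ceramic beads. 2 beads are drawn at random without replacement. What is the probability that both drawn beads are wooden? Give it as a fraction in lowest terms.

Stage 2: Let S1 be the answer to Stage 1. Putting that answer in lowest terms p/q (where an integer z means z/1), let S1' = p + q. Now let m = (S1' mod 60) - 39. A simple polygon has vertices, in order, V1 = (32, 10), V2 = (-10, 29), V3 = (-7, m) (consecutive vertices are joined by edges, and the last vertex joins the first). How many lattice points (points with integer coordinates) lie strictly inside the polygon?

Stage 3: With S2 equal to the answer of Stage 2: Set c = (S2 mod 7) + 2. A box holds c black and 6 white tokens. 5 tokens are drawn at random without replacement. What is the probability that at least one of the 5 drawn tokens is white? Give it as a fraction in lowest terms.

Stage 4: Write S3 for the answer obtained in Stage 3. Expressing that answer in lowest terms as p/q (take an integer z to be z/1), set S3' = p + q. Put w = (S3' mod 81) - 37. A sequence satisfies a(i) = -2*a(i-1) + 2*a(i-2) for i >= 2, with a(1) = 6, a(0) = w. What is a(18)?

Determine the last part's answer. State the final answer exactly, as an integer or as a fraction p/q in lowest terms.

-63767552

Stage 1: total draws C(15,2) = 105; favorable C(6,2) = 15; P = 1/7; answer 1/7
Stage 2: S1 = 1/7; threaded value p + q = 8; m = -31; cross terms: (32*29 - -10*10)=1028, (-10*-31 - -7*29)=513, (-7*10 - 32*-31)=922; twice the area = |2463| = 2463; area = 2463/2; boundary points = 1 + 3 + 1 = 5; strictly interior points = area - boundary/2 + 1 = 1230; answer 1230
Stage 3: S2 = 1230; c = 7; total draws C(13,5) = 1287; complement C(7,5) = 21; favorable 1287 - 21 = 1266; P = 422/429; answer 422/429
Stage 4: S3 = 422/429; threaded value p + q = 851; w = 4; a(2) = -2*(6) + 2*(4) = -4; iterating: a(2)=-4, a(3)=20, a(4)=-48, a(5)=136, a(6)=-368, a(7)=1008, a(8)=-2752, a(9)=7520, a(10)=-20544, a(11)=56128, a(12)=-153344, a(13)=418944, a(14)=-1144576, a(15)=3127040, a(16)=-8543232, a(17)=23340544, a(18)=-63767552; answer -63767552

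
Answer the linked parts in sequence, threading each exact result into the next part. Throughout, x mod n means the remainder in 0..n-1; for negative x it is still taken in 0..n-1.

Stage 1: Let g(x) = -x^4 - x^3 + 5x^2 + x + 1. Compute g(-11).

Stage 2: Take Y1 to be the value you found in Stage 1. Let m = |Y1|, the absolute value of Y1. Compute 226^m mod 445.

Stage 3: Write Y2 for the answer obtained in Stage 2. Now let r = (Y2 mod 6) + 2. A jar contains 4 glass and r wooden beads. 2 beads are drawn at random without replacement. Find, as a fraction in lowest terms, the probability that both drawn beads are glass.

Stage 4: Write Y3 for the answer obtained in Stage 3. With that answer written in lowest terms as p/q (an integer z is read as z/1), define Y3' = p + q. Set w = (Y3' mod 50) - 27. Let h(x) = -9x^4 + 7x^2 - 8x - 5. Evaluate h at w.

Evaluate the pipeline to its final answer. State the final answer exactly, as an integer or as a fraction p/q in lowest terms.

-89225

Stage 1: -1*(-11)^4 - 1*(-11)^3 + 5*(-11)^2 + 1*(-11)^1 + 1 = (-14641) + (1331) + (605) + (-11) + (1) = -12715; answer -12715
Stage 2: Y1 = -12715; m = 12715; squarings mod 445: 226^1=226, 226^2=346, 226^4=11, 226^8=121, 226^16=401, 226^32=156, 226^64=306, 226^128=186, 226^256=331, 226^512=91, 226^1024=271, 226^2048=16, 226^4096=256, 226^8192=121; 226^12715 = 226^1 * 226^2 * 226^8 * 226^32 * 226^128 * 226^256 * 226^4096 * 226^8192 = 76 (mod 445); answer 76
Stage 3: Y2 = 76; r = 6; total draws C(10,2) = 45; favorable C(4,2) = 6; P = 2/15; answer 2/15
Stage 4: Y3 = 2/15; threaded value p + q = 17; w = -10; -9*(-10)^4 + 7*(-10)^2 - 8*(-10)^1 - 5 = (-90000) + (700) + (80) + (-5) = -89225; answer -89225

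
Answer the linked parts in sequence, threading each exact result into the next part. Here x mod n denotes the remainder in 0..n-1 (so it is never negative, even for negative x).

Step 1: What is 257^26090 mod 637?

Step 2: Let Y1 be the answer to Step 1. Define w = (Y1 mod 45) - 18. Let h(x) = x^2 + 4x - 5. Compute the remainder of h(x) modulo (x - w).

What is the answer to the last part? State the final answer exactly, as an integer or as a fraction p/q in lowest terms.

Step 1: squarings mod 637: 257^1=257, 257^2=438, 257^4=107, 257^8=620, 257^16=289, 257^32=74, 257^64=380, 257^128=438, 257^256=107, 257^512=620, 257^1024=289, 257^2048=74, 257^4096=380, 257^8192=438, 257^16384=107; 257^26090 = 257^2 * 257^8 * 257^32 * 257^64 * 257^128 * 257^256 * 257^1024 * 257^8192 * 257^16384 = 620 (mod 637); answer 620
Step 2: Y1 = 620; w = 17; remainder = value at the root: 1*(17)^2 + 4*(17)^1 - 5 = (289) + (68) + (-5) = 352; answer 352

352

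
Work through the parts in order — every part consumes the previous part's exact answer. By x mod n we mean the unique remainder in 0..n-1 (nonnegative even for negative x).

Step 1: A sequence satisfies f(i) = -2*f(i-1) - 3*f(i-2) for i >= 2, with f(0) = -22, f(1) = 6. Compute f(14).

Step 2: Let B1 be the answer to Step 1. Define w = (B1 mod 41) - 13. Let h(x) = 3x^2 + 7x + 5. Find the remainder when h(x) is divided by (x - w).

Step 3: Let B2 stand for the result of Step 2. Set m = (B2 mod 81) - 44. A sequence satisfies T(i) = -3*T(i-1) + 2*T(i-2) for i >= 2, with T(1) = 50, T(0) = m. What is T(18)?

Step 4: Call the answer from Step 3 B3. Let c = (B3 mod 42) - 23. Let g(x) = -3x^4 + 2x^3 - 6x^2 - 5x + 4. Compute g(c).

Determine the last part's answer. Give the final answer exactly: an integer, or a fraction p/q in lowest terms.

-91022

Step 1: f(2) = -2*(6) - 3*(-22) = 54; iterating: f(2)=54, f(3)=-126, f(4)=90, f(5)=198, f(6)=-666, f(7)=738, f(8)=522, f(9)=-3258, f(10)=4950, f(11)=-126, f(12)=-14598, f(13)=29574, f(14)=-15354; answer -15354
Step 2: B1 = -15354; w = 8; remainder = value at the root: 3*(8)^2 + 7*(8)^1 + 5 = (192) + (56) + (5) = 253; answer 253
Step 3: B2 = 253; m = -34; T(2) = -3*(50) + 2*(-34) = -218; iterating: T(2)=-218, T(3)=754, T(4)=-2698, T(5)=9602, T(6)=-34202, T(7)=121810, T(8)=-433834, T(9)=1545122, T(10)=-5503034, T(11)=19599346, T(12)=-69804106, T(13)=248611010, T(14)=-885441242, T(15)=3153545746, T(16)=-11231519722, T(17)=40001650658, T(18)=-142467991418; answer -142467991418
Step 4: B3 = -142467991418; c = -13; -3*(-13)^4 + 2*(-13)^3 - 6*(-13)^2 - 5*(-13)^1 + 4 = (-85683) + (-4394) + (-1014) + (65) + (4) = -91022; answer -91022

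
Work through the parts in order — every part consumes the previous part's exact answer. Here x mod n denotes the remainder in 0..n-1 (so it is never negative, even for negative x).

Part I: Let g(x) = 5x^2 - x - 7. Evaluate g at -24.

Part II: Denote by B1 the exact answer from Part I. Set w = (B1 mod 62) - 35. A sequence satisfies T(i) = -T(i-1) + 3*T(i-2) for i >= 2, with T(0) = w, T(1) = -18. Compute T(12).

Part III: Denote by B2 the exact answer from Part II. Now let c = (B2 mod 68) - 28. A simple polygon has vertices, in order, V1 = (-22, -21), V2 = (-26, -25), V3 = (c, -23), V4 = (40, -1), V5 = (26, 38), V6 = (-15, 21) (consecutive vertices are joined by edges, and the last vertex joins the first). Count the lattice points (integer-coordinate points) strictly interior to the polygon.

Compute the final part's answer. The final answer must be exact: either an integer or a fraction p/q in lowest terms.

2353

Part I: 5*(-24)^2 - 1*(-24)^1 - 7 = (2880) + (24) + (-7) = 2897; answer 2897
Part II: B1 = 2897; w = 10; T(2) = -1*(-18) + 3*(10) = 48; iterating: T(2)=48, T(3)=-102, T(4)=246, T(5)=-552, T(6)=1290, T(7)=-2946, T(8)=6816, T(9)=-15654, T(10)=36102, T(11)=-83064, T(12)=191370; answer 191370
Part III: B2 = 191370; c = -10; cross terms: (-22*-25 - -26*-21)=4, (-26*-23 - -10*-25)=348, (-10*-1 - 40*-23)=930, (40*38 - 26*-1)=1546, (26*21 - -15*38)=1116, (-15*-21 - -22*21)=777; twice the area = |4721| = 4721; area = 4721/2; boundary points = 4 + 2 + 2 + 1 + 1 + 7 = 17; strictly interior points = area - boundary/2 + 1 = 2353; answer 2353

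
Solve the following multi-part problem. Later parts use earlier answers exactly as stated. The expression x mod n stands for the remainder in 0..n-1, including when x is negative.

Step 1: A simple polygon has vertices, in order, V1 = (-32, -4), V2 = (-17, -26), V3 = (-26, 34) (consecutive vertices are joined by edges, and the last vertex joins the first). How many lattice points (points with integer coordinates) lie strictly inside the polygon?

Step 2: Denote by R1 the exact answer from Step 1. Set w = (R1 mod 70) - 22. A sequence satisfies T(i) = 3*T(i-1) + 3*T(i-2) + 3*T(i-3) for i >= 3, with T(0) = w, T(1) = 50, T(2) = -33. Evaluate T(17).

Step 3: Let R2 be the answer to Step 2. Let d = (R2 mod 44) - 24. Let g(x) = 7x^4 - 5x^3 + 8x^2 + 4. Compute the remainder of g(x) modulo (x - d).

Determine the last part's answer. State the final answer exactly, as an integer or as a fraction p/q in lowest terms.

Step 1: cross terms: (-32*-26 - -17*-4)=764, (-17*34 - -26*-26)=-1254, (-26*-4 - -32*34)=1192; twice the area = |702| = 702; area = 351; boundary points = 1 + 3 + 2 = 6; strictly interior points = area - boundary/2 + 1 = 349; answer 349
Step 2: R1 = 349; w = 47; T(3) = 3*(-33) + 3*(50) + 3*(47) = 192; iterating: T(3)=192, T(4)=627, T(5)=2358, T(6)=9531, T(7)=37548, T(8)=148311, T(9)=586170, T(10)=2316087, T(11)=9151704, T(12)=36161883, T(13)=142889022, T(14)=564607827, T(15)=2230976196, T(16)=8815419135, T(17)=34833009474; answer 34833009474
Step 3: R2 = 34833009474; d = -14; remainder = value at the root: 7*(-14)^4 - 5*(-14)^3 + 8*(-14)^2 + 4 = (268912) + (13720) + (1568) + (4) = 284204; answer 284204

284204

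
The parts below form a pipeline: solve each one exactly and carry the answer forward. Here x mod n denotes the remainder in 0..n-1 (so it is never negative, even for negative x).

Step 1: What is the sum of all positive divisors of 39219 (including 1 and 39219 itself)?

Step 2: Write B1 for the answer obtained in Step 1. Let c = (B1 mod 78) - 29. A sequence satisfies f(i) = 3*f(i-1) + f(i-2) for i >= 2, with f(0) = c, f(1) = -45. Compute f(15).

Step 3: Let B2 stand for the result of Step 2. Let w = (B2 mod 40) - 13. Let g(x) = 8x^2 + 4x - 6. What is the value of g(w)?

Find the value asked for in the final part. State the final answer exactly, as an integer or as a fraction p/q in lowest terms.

Step 1: 39219 = 3 * 17 * 769; sigma = (1 + 3) * (1 + 17) * (1 + 769) = 4 * 18 * 770 = 55440; answer 55440
Step 2: B1 = 55440; c = 31; f(2) = 3*(-45) + 1*(31) = -104; iterating: f(2)=-104, f(3)=-357, f(4)=-1175, f(5)=-3882, f(6)=-12821, f(7)=-42345, f(8)=-139856, f(9)=-461913, f(10)=-1525595, f(11)=-5038698, f(12)=-16641689, f(13)=-54963765, f(14)=-181532984, f(15)=-599562717; answer -599562717
Step 3: B2 = -599562717; w = -10; 8*(-10)^2 + 4*(-10)^1 - 6 = (800) + (-40) + (-6) = 754; answer 754

754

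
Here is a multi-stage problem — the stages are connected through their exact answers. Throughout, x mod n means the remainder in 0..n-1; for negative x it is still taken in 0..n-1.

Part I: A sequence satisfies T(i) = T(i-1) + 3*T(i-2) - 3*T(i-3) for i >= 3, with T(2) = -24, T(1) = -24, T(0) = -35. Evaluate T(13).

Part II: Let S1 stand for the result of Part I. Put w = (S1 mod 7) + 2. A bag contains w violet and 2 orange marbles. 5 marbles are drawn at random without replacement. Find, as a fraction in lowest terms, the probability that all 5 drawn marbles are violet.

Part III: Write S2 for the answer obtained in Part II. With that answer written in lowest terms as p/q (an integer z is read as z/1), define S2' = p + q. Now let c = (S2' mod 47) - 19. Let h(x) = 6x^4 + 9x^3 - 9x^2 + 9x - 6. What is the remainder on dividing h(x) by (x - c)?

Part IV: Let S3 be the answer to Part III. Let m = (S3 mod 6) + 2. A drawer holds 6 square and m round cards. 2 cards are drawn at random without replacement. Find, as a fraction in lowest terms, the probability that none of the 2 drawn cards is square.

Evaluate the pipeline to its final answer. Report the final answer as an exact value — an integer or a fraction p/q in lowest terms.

Part I: T(3) = 1*(-24) + 3*(-24) - 3*(-35) = 9; iterating: T(3)=9, T(4)=9, T(5)=108, T(6)=108, T(7)=405, T(8)=405, T(9)=1296, T(10)=1296, T(11)=3969, T(12)=3969, T(13)=11988; answer 11988
Part II: S1 = 11988; w = 6; total draws C(8,5) = 56; favorable C(6,5) = 6; P = 3/28; answer 3/28
Part III: S2 = 3/28; threaded value p + q = 31; c = 12; remainder = value at the root: 6*(12)^4 + 9*(12)^3 - 9*(12)^2 + 9*(12)^1 - 6 = (124416) + (15552) + (-1296) + (108) + (-6) = 138774; answer 138774
Part IV: S3 = 138774; m = 2; total draws C(8,2) = 28; favorable C(2,2) = 1; P = 1/28; answer 1/28

1/28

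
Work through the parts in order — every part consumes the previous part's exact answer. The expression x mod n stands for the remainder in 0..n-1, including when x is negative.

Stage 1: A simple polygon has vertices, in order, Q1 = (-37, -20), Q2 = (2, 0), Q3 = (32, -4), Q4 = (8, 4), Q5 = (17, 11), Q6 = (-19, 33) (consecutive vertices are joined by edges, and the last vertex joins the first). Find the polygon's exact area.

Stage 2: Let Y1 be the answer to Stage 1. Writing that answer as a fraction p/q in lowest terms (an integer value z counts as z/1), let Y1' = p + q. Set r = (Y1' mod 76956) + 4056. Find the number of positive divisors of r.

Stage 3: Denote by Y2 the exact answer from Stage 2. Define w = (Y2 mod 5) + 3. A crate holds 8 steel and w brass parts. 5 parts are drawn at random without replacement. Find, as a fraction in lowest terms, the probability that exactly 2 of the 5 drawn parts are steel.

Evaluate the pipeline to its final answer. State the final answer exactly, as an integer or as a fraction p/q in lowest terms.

Stage 1: cross terms: (-37*0 - 2*-20)=40, (2*-4 - 32*0)=-8, (32*4 - 8*-4)=160, (8*11 - 17*4)=20, (17*33 - -19*11)=770, (-19*-20 - -37*33)=1601; twice the area = |2583| = 2583; area = 2583/2; answer 2583/2
Stage 2: Y1 = 2583/2; threaded value p + q = 2585; r = 6641; 6641 = 29 * 229; number of divisors = (1+1) * (1+1) = 4; answer 4
Stage 3: Y2 = 4; w = 7; total draws C(15,5) = 3003; favorable C(8,2)*C(7,3) = 980; P = 140/429; answer 140/429

140/429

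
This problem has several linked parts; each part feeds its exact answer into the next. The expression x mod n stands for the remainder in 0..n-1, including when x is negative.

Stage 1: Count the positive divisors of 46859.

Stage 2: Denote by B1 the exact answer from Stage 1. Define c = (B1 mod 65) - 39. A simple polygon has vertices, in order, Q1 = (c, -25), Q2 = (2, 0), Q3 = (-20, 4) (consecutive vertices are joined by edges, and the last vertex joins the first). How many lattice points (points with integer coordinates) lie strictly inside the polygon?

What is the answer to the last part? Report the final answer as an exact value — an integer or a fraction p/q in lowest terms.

348

Stage 1: 46859 = 47 * 997; number of divisors = (1+1) * (1+1) = 4; answer 4
Stage 2: B1 = 4; c = -35; cross terms: (-35*0 - 2*-25)=50, (2*4 - -20*0)=8, (-20*-25 - -35*4)=640; twice the area = |698| = 698; area = 349; boundary points = 1 + 2 + 1 = 4; strictly interior points = area - boundary/2 + 1 = 348; answer 348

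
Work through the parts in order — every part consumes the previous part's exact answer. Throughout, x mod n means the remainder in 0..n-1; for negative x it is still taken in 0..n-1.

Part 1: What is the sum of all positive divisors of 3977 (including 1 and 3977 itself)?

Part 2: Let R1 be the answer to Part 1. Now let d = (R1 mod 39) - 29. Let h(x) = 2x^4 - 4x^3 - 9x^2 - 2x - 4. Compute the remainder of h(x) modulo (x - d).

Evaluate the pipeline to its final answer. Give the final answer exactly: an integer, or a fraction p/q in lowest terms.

Part 1: 3977 = 41 * 97; sigma = (1 + 41) * (1 + 97) = 42 * 98 = 4116; answer 4116
Part 2: R1 = 4116; d = -8; remainder = value at the root: 2*(-8)^4 - 4*(-8)^3 - 9*(-8)^2 - 2*(-8)^1 - 4 = (8192) + (2048) + (-576) + (16) + (-4) = 9676; answer 9676

9676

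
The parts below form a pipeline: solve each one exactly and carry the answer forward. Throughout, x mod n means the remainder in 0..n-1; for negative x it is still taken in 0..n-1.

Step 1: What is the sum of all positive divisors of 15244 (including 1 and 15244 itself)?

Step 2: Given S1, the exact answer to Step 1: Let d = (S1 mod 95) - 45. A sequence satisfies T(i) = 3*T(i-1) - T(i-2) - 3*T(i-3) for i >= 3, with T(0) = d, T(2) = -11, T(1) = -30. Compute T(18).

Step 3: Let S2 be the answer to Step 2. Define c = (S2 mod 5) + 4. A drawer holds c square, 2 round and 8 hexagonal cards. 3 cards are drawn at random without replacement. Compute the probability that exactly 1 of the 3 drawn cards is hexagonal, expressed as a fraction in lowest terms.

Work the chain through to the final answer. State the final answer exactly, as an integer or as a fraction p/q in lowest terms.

15/34

Step 1: 15244 = 2^2 * 37 * 103; sigma = (1 + 2 + 4) * (1 + 37) * (1 + 103) = 7 * 38 * 104 = 27664; answer 27664
Step 2: S1 = 27664; d = -26; T(3) = 3*(-11) - 1*(-30) - 3*(-26) = 75; iterating: T(3)=75, T(4)=326, T(5)=936, T(6)=2257, T(7)=4857, T(8)=9506, T(9)=16890, T(10)=26593, T(11)=34371, T(12)=25850, T(13)=-36600, T(14)=-238763, T(15)=-757239, T(16)=-1923154, T(17)=-4295934, T(18)=-8692931; answer -8692931
Step 3: S2 = -8692931; c = 8; total draws C(18,3) = 816; favorable C(8,1)*C(10,2) = 360; P = 15/34; answer 15/34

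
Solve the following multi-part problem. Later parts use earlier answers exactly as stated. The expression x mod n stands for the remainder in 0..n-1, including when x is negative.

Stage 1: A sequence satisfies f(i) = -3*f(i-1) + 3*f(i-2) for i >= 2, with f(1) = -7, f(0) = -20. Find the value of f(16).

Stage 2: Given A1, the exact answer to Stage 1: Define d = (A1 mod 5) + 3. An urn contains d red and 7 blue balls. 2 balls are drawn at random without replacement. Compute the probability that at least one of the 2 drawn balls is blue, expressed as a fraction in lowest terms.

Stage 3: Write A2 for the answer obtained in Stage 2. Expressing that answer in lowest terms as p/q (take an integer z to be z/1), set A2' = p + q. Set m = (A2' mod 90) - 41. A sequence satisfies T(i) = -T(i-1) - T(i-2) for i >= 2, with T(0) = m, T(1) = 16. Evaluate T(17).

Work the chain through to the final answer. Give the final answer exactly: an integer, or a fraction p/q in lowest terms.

-4

Stage 1: f(2) = -3*(-7) + 3*(-20) = -39; iterating: f(2)=-39, f(3)=96, f(4)=-405, f(5)=1503, f(6)=-5724, f(7)=21681, f(8)=-82215, f(9)=311688, f(10)=-1181709, f(11)=4480191, f(12)=-16985700, f(13)=64397673, f(14)=-244150119, f(15)=925643376, f(16)=-3509380485; answer -3509380485
Stage 2: A1 = -3509380485; d = 3; total draws C(10,2) = 45; complement C(3,2) = 3; favorable 45 - 3 = 42; P = 14/15; answer 14/15
Stage 3: A2 = 14/15; threaded value p + q = 29; m = -12; T(2) = -1*(16) - 1*(-12) = -4; iterating: T(2)=-4, T(3)=-12, T(4)=16, T(5)=-4, T(6)=-12, T(7)=16, T(8)=-4, T(9)=-12, T(10)=16, T(11)=-4, T(12)=-12, T(13)=16, T(14)=-4, T(15)=-12, T(16)=16, T(17)=-4; answer -4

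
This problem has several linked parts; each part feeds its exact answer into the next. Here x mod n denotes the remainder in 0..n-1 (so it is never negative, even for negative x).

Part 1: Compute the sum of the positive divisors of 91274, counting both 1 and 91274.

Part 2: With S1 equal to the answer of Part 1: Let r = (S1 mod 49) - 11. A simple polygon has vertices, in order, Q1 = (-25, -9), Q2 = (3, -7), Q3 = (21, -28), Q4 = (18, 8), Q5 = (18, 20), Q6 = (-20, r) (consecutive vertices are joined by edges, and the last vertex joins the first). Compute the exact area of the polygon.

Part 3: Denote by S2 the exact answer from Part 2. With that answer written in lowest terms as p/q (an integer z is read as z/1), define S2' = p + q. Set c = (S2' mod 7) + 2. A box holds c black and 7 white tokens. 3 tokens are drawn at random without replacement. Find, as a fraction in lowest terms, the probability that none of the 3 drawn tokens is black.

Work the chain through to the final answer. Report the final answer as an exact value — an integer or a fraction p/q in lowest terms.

1/13

Part 1: 91274 = 2 * 47 * 971; sigma = (1 + 2) * (1 + 47) * (1 + 971) = 3 * 48 * 972 = 139968; answer 139968
Part 2: S1 = 139968; r = 13; cross terms: (-25*-7 - 3*-9)=202, (3*-28 - 21*-7)=63, (21*8 - 18*-28)=672, (18*20 - 18*8)=216, (18*13 - -20*20)=634, (-20*-9 - -25*13)=505; twice the area = |2292| = 2292; area = 1146; answer 1146
Part 3: S2 = 1146; threaded value p + q = 1147; c = 8; total draws C(15,3) = 455; favorable C(7,3) = 35; P = 1/13; answer 1/13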